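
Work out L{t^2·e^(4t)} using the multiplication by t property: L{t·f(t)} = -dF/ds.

Using L{t^n·e^(at)} = n!/(s-a)^(n+1), L{t^2·e^(4t)} = 2/(s-4)^3

Final answer: 2/(s-4)^3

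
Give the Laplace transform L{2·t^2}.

L{t^n} = n!/s^(n+1), so L{t^2} = 2/s^3. Then L{2·t^2} = 2·2/s^3 = 4/s^3

Final answer: 4/s^3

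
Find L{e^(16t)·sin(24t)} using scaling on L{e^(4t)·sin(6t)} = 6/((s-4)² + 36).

Scaling with a=4: L{e^(16t)·sin(24t)} = (1/4) · 6/((s/4-4)² + 36). Simplifying: 24/((s-16)² + 576)

Final answer: 24/((s-16)² + 576)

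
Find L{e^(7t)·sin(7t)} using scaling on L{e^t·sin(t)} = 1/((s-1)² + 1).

Scaling with a=7: L{e^(7t)·sin(7t)} = (1/7) · 1/((s/7-1)² + 1). Simplifying: 7/((s-7)² + 49)

Final answer: 7/((s-7)² + 49)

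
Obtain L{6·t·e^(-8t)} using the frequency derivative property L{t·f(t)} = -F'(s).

L{e^(-8t)} = 1/(s+8). By frequency derivative: L{t·e^(-8t)} = -d/ds[1/(s+8)] = -(-1)/(s+8)² = 1/(s+8)². Then L{6·t·e^(-8t)} = 6·1/(s+8)² = 6/(s+8)²

Final answer: 6/(s+8)²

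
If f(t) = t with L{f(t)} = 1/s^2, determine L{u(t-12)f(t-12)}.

Time shift theorem: L{u(t-a)f(t-a)} = e^(-as)F(s). Here a=12, F(s) = 1/s^2, so L{u(t-12)f(t-12)} = e^(-12s)·1/s^2

Final answer: e^(-12s)·1/s^2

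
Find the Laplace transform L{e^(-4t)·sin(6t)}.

L{e^(at)·sin(ωt)} = ω/((s-a)² + ω²), so L{e^(-4t)·sin(6t)} = 6/((s+4)² + 36)

Final answer: 6/((s+4)² + 36)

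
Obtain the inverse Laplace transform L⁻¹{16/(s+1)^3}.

L⁻¹{n!/(s-a)^(n+1)} = t^n·e^(at) with n=2, a=-1. So L⁻¹{2/(s+1)^3} = t^2·e^(-t), and L⁻¹{16/(s+1)^3} = (16/2)·t^2·e^(-t) = 8·t^2·e^(-t)

Final answer: 8·t^2·e^(-t)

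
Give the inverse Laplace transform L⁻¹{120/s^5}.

L⁻¹{n!/s^(n+1)} = t^n with n=4. So L⁻¹{24/s^5} = t^4, and L⁻¹{120/s^5} = (120/24)·t^4 = 5·t^4

Final answer: 5·t^4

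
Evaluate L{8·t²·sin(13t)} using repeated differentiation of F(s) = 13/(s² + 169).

F(s) = 13/(s² + 169). F'(s) = -26s/(s² + 169)². F''(s) = -26(169 - 3s²)/(s² + 169)³ = (78s² - 4394)/(s² + 169)³. So L{t²·sin(13t)} = (-1)² F''(s) = (78s² - 4394)/(s² + 169)³. Then L{8·t²·sin(13t)} = 8·(78s² - 4394)/(s² + 169)³ = (624s² - 35152)/(s² + 169)³

Final answer: (624s² - 35152)/(s² + 169)³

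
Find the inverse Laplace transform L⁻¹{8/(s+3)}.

L⁻¹{1/(s-a)} = e^(at), so L⁻¹{1/(s+3)} = e^(-3t), and L⁻¹{8/(s+3)} = 8·e^(-3t)

Final answer: 8·e^(-3t)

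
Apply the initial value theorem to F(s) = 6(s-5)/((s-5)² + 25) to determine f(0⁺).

f(0⁺) = lim_{s→∞} sF(s) = lim_{s→∞} 6s(s-5)/((s-5)² + 25) = 6

Final answer: 6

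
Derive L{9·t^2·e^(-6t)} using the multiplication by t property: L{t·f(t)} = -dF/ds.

Using L{t^n·e^(at)} = n!/(s-a)^(n+1), L{t^2·e^(-6t)} = 2/(s+6)^3, so L{9·t^2·e^(-6t)} = 9·2/(s+6)^3 = 18/(s+6)^3

Final answer: 18/(s+6)^3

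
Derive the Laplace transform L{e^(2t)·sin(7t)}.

L{e^(at)·sin(ωt)} = ω/((s-a)² + ω²), so L{e^(2t)·sin(7t)} = 7/((s-2)² + 49)

Final answer: 7/((s-2)² + 49)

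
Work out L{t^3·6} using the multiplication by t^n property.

L{6} = 6/s. d^1/ds^1[1/s] = -1/s². d^2/ds^2[1/s] = 2/s^3. d^3/ds^3[1/s] = -6/s^4. So L{t^3} = (-1)^{3}·-6/s^4 = 6/s^4. Then L{t^3·6} = 6·6/s^4 = 36/s^4

Final answer: 36/s^4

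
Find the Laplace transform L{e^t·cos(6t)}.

L{e^(at)·cos(ωt)} = (s-a)/((s-a)² + ω²), so L{e^t·cos(6t)} = (s-1)/((s-1)² + 36)

Final answer: (s-1)/((s-1)² + 36)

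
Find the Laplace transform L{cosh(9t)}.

L{cosh(ωt)} = s/(s² - ω²), so L{cosh(9t)} = s/(s² - 81)

Final answer: s/(s² - 81)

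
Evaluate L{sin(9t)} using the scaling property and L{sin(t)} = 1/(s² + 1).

Using L{f(at)} = (1/a)F(s/a) with a=9: L{sin(9t)} = (1/9) · 1/((s/9)² + 1) = (1/9) · 1·81/(s² + 81) = 9/(s² + 81)

Final answer: 9/(s² + 81)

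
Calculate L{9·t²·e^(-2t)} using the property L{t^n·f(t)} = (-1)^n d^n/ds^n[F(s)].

L{e^(-2t)} = 1/(s+2). d/ds[1/(s+2)] = -1/(s+2)². d²/ds²[1/(s+2)] = 2/(s+2)³. So L{t²·e^(-2t)} = (-1)² · 2/(s+2)³ = 2/(s+2)³. Then L{9·t²·e^(-2t)} = 9·2/(s+2)³ = 18/(s+2)³

Final answer: 18/(s+2)³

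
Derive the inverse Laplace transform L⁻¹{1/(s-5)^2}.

L⁻¹{n!/(s-a)^(n+1)} = t^n·e^(at), so L⁻¹{1/(s-5)^2} = t·e^(5t)

Final answer: t·e^(5t)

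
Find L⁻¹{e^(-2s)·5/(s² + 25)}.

L⁻¹{5/(s² + 25)} = sin(5t). By the time shift theorem, L⁻¹{e^(-as)F(s)} = u(t-a)f(t-a) with a=2, so L⁻¹{e^(-2s)·5/(s² + 25)} = u(t-2)·sin(5(t-2))

Final answer: u(t-2)·sin(5(t-2))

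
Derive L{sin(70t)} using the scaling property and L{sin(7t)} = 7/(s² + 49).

Using L{f(at)} = (1/a)F(s/a) with a=10: L{sin(70t)} = (1/10) · 7/((s/10)² + 49) = (1/10) · 7·100/(s² + 4900) = 70/(s² + 4900)

Final answer: 70/(s² + 4900)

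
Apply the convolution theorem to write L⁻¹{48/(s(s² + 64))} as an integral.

48/(s(s² + 64)) = (1/s)·(48/(s² + 64)) = L{1}·L{6·sin(8t)}. So f(t) = 1*(6·sin(8t)) = ∫₀ᵗ 6·sin(8τ) dτ

Final answer: ∫₀ᵗ 6·sin(8τ) dτ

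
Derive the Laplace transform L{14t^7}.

L{14t^7} = 14 · L{t^7} = 14 · 5040/s^8 = 70560/s^8

Final answer: 70560/s^8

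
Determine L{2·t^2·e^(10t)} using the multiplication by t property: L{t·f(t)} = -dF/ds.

Using L{t^n·e^(at)} = n!/(s-a)^(n+1), L{t^2·e^(10t)} = 2/(s-10)^3, so L{2·t^2·e^(10t)} = 2·2/(s-10)^3 = 4/(s-10)^3

Final answer: 4/(s-10)^3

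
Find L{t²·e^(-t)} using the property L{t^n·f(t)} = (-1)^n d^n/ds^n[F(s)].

L{e^(-t)} = 1/(s+1). d/ds[1/(s+1)] = -1/(s+1)². d²/ds²[1/(s+1)] = 2/(s+1)³. So L{t²·e^(-t)} = (-1)² · 2/(s+1)³ = 2/(s+1)³

Final answer: 2/(s+1)³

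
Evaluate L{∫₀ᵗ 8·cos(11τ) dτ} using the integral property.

L{∫₀ᵗ f(τ)dτ} = F(s)/s with F(s) = 8s/(s² + 121), so the result is (8s/(s² + 121))/s = 8/(s² + 121)

Final answer: 8/(s² + 121)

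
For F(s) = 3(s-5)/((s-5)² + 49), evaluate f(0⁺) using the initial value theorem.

f(0⁺) = lim_{s→∞} sF(s) = lim_{s→∞} 3s(s-5)/((s-5)² + 49) = 3

Final answer: 3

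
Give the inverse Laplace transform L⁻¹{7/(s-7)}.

L⁻¹{1/(s-a)} = e^(at), so L⁻¹{1/(s-7)} = e^(7t), and L⁻¹{7/(s-7)} = 7·e^(7t)

Final answer: 7·e^(7t)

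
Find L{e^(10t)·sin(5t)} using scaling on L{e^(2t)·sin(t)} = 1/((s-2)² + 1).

Scaling with a=5: L{e^(10t)·sin(5t)} = (1/5) · 1/((s/5-2)² + 1). Simplifying: 5/((s-10)² + 25)

Final answer: 5/((s-10)² + 25)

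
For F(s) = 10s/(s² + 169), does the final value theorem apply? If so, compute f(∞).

The final value theorem requires all poles of sF(s) in the left half-plane. sF(s) = 10s²/(s² + 169) has poles at s = ±13i (imaginary axis). Theorem does NOT apply (oscillatory system).

Final answer: Not applicable (oscillatory)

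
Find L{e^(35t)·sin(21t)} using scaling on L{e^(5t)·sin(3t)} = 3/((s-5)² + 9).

Scaling with a=7: L{e^(35t)·sin(21t)} = (1/7) · 3/((s/7-5)² + 9). Simplifying: 21/((s-35)² + 441)

Final answer: 21/((s-35)² + 441)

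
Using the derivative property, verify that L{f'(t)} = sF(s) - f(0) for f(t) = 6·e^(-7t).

f'(t) = -42e^(-7t). Direct: L{f'(t)} = -42/(s+7). Property: s·6/(s+7) - 6 = (6s - 6(s+7))/(s+7) = -42/(s+7). ✓

Final answer: -42/(s+7)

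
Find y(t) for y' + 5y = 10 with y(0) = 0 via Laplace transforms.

sY + 5Y = 10/s. Y = 10/(s(s+5)). Partial fractions: Y = 2/s - 2/(s+5)

Final answer: y(t) = 2(1 - e^(-5t))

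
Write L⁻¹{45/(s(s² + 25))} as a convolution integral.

45/(s(s² + 25)) = (1/s)·(45/(s² + 25)) = L{1}·L{9·sin(5t)}. So f(t) = 1*(9·sin(5t)) = ∫₀ᵗ 9·sin(5τ) dτ

Final answer: ∫₀ᵗ 9·sin(5τ) dτ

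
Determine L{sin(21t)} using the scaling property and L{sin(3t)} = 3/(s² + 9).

Using L{f(at)} = (1/a)F(s/a) with a=7: L{sin(21t)} = (1/7) · 3/((s/7)² + 9) = (1/7) · 3·49/(s² + 441) = 21/(s² + 441)

Final answer: 21/(s² + 441)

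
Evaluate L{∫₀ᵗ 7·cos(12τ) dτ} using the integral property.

L{∫₀ᵗ f(τ)dτ} = F(s)/s with F(s) = 7s/(s² + 144), so the result is (7s/(s² + 144))/s = 7/(s² + 144)

Final answer: 7/(s² + 144)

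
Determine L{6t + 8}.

L{6t + 8} = 6·L{t} + 8·L{1} = 6/s² + 8/s

Final answer: 6/s² + 8/s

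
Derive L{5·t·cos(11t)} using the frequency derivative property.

L{cos(11t)} = s/(s² + 121). Derivative: d/ds[s/(s² + 121)] = [(s² + 121) - s·2s]/(s² + 121)² = (121 - s²)/(s² + 121)². So L{t·cos(11t)} = -F'(s) = (s² - 121)/(s² + 121)². Then L{5·t·cos(11t)} = 5·(s² - 121)/(s² + 121)²

Final answer: 5·(s² - 121)/(s² + 121)²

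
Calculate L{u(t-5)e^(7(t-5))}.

u(t-a)f(t-a) with f(t)=e^(7t). L{e^(7t)} = 1/(s-7). By time shift: e^(-5s)/(s-7)

Final answer: e^(-5s)/(s-7)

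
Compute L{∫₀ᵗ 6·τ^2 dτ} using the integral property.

L{∫₀ᵗ f(τ)dτ} = F(s)/s with f(t) = 6t^2. F(s) = 12/s^3, so L{∫₀ᵗ 6·τ^2 dτ} = (12/s^3)/s = 12/s^4. (Check: ∫₀ᵗ 6·τ^2 dτ = 6t^3/3.)

Final answer: 12/s^4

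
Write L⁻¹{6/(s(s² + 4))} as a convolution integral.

6/(s(s² + 4)) = (1/s)·(6/(s² + 4)) = L{1}·L{3·sin(2t)}. So f(t) = 1*(3·sin(2t)) = ∫₀ᵗ 3·sin(2τ) dτ

Final answer: ∫₀ᵗ 3·sin(2τ) dτ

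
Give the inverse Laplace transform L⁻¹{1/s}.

L⁻¹{c/s} = c, so L⁻¹{1/s} = 1

Final answer: 1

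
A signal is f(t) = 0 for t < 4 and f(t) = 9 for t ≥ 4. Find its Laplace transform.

f(t) = 9·u(t-4). L{u(t-4)} = e^(-4s)/s, so L{f(t)} = 9·e^(-4s)/s

Final answer: 9·e^(-4s)/s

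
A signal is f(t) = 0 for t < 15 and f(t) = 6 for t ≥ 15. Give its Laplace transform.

f(t) = 6·u(t-15). L{u(t-15)} = e^(-15s)/s, so L{f(t)} = 6·e^(-15s)/s

Final answer: 6·e^(-15s)/s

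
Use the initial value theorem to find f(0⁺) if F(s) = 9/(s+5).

f(0⁺) = lim_{s→∞} s·9/(s+5) = lim_{s→∞} 9s/(s+5) = 9

Final answer: 9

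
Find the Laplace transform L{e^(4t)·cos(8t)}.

L{e^(at)·cos(ωt)} = (s-a)/((s-a)² + ω²), so L{e^(4t)·cos(8t)} = (s-4)/((s-4)² + 64)

Final answer: (s-4)/((s-4)² + 64)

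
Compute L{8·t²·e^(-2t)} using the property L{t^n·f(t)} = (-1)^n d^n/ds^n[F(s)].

L{e^(-2t)} = 1/(s+2). d/ds[1/(s+2)] = -1/(s+2)². d²/ds²[1/(s+2)] = 2/(s+2)³. So L{t²·e^(-2t)} = (-1)² · 2/(s+2)³ = 2/(s+2)³. Then L{8·t²·e^(-2t)} = 8·2/(s+2)³ = 16/(s+2)³

Final answer: 16/(s+2)³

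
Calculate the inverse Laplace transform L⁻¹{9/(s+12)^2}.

L⁻¹{n!/(s-a)^(n+1)} = t^n·e^(at) with n=1, a=-12. So L⁻¹{1/(s+12)^2} = t·e^(-12t), and L⁻¹{9/(s+12)^2} = (9/1)·t·e^(-12t) = 9·t·e^(-12t)

Final answer: 9·t·e^(-12t)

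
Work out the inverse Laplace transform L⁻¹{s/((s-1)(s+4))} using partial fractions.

Using partial fractions, f(t) = (e^t + 4e^(-4t))/5

Final answer: (e^t + 4e^(-4t))/5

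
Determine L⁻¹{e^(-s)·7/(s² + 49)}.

L⁻¹{7/(s² + 49)} = sin(7t). By the time shift theorem, L⁻¹{e^(-as)F(s)} = u(t-a)f(t-a) with a=1, so L⁻¹{e^(-s)·7/(s² + 49)} = u(t-1)·sin(7(t-1))

Final answer: u(t-1)·sin(7(t-1))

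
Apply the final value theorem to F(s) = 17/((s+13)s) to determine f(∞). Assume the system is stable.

f(∞) = lim_{s→0} sF(s) = lim_{s→0} 17/(s+13) = 17/13

Final answer: 17/13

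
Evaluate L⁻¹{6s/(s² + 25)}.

This is the form c·s/(s² + a²) with a = 5, c = 6. L⁻¹ = 6·cos(5t)

Final answer: 6·cos(5t)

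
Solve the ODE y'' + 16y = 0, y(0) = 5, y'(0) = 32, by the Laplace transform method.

L{y''} + 16L{y} = 0. s²Y - 5s - 32 + 16Y = 0. Y(s² + 16) = 5s + 32. Y = (5s + 32)/(s² + 16). Inverting: y(t) = 5cos(4t) + 8sin(4t)

Final answer: y(t) = 5cos(4t) + 8sin(4t)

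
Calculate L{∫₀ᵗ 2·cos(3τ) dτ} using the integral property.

L{∫₀ᵗ f(τ)dτ} = F(s)/s with F(s) = 2s/(s² + 9), so the result is (2s/(s² + 9))/s = 2/(s² + 9)

Final answer: 2/(s² + 9)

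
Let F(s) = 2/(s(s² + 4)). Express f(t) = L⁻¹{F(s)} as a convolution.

2/(s(s² + 4)) = (1/s)·(2/(s² + 4)) = L{1}·L{sin(2t)}. So f(t) = 1*(sin(2t)) = ∫₀ᵗ sin(2τ) dτ

Final answer: ∫₀ᵗ sin(2τ) dτ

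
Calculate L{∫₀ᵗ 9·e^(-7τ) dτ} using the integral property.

L{∫₀ᵗ f(τ)dτ} = F(s)/s with F(s) = 9/(s+7), so L{∫₀ᵗ 9·e^(-7τ) dτ} = 9/(s(s+7))

Final answer: 9/(s(s+7))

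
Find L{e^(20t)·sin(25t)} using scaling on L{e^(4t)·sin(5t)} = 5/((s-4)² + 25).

Scaling with a=5: L{e^(20t)·sin(25t)} = (1/5) · 5/((s/5-4)² + 25). Simplifying: 25/((s-20)² + 625)

Final answer: 25/((s-20)² + 625)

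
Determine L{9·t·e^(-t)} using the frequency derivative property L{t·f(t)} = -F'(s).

L{e^(-t)} = 1/(s+1). By frequency derivative: L{t·e^(-t)} = -d/ds[1/(s+1)] = -(-1)/(s+1)² = 1/(s+1)². Then L{9·t·e^(-t)} = 9·1/(s+1)² = 9/(s+1)²

Final answer: 9/(s+1)²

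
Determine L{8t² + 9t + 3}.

L{8t² + 9t + 3} = 8·2/s³ + 9/s² + 3/s = 16/s³ + 9/s² + 3/s

Final answer: 16/s³ + 9/s² + 3/s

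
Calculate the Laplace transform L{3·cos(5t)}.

L{cos(ωt)} = s/(s² + ω²), so L{cos(5t)} = s/(s² + 25). Then L{3·cos(5t)} = 3·s/(s² + 25) = 3s/(s² + 25)

Final answer: 3s/(s² + 25)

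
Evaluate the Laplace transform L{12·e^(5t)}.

L{e^(at)} = 1/(s-a), so L{e^(5t)} = 1/(s-5). Then L{12·e^(5t)} = 12/(s-5)

Final answer: 12/(s-5)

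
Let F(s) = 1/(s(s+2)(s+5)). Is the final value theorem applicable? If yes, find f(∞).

Poles of sF(s) = 1/((s+2)(s+5)) are at s = -2 and s = -5, both in the left half-plane. Theorem applies. f(∞) = lim_{s→0} sF(s) = 1/(2·5) = 1/10

Final answer: 1/10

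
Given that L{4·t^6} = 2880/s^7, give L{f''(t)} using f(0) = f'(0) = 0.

L{f''(t)} = s²F(s) - sf(0) - f'(0) = s²·2880/s^7 - 0 - 0 = 2880/s^5

Final answer: 2880/s^5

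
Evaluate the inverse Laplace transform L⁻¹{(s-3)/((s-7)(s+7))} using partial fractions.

Using partial fractions, f(t) = (4e^(7t) + 10e^(-7t))/14

Final answer: (4e^(7t) + 10e^(-7t))/14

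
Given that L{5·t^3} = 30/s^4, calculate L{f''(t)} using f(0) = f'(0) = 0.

L{f''(t)} = s²F(s) - sf(0) - f'(0) = s²·30/s^4 - 0 - 0 = 30/s^2

Final answer: 30/s^2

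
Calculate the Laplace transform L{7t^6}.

L{7t^6} = 7 · L{t^6} = 7 · 720/s^7 = 5040/s^7

Final answer: 5040/s^7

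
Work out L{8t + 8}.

L{8t + 8} = 8·L{t} + 8·L{1} = 8/s² + 8/s

Final answer: 8/s² + 8/s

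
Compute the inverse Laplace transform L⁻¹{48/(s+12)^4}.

L⁻¹{n!/(s-a)^(n+1)} = t^n·e^(at) with n=3, a=-12. So L⁻¹{6/(s+12)^4} = t^3·e^(-12t), and L⁻¹{48/(s+12)^4} = (48/6)·t^3·e^(-12t) = 8·t^3·e^(-12t)

Final answer: 8·t^3·e^(-12t)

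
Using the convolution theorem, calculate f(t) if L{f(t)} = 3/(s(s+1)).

3/(s(s+1)) = (3/s)·(1/(s+1)) = L{3}·L{e^(-t)}. By convolution, f(t) = 3*e^(-t) = ∫₀ᵗ 3·e^(-τ) dτ = 3·(1 - e^(-t))/1

Final answer: 3·(1 - e^(-t))/1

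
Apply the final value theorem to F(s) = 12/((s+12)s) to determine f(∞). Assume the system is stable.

f(∞) = lim_{s→0} sF(s) = lim_{s→0} 12/(s+12) = 1

Final answer: 1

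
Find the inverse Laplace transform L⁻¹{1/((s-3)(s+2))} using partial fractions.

Decompose: A/(s-3) + B/(s+2). A = 1/5, B = -1/5. f(t) = (e^(3t) - e^(-2t))/5

Final answer: (e^(3t) - e^(-2t))/5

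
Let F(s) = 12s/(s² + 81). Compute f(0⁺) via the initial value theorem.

f(0⁺) = lim_{s→∞} s·12s/(s² + 81) = lim_{s→∞} 12s²/(s² + 81) = 12

Final answer: 12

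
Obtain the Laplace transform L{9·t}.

L{t^n} = n!/s^(n+1), so L{t} = 1/s^2. Then L{9·t} = 9·1/s^2 = 9/s^2

Final answer: 9/s^2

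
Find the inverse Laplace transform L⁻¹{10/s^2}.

L⁻¹{n!/s^(n+1)} = t^n with n=1. So L⁻¹{1/s^2} = t, and L⁻¹{10/s^2} = (10/1)·t = 10·t

Final answer: 10·t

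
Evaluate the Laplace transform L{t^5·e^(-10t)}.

L{t^n·e^(at)} = n!/(s-a)^(n+1), so L{t^5·e^(-10t)} = 120/(s+10)^6

Final answer: 120/(s+10)^6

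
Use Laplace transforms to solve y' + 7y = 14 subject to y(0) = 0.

sY + 7Y = 14/s. Y = 14/(s(s+7)). Partial fractions: Y = 2/s - 2/(s+7)

Final answer: y(t) = 2(1 - e^(-7t))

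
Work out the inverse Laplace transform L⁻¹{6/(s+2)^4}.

L⁻¹{n!/(s-a)^(n+1)} = t^n·e^(at) with n=3, a=-2. So L⁻¹{6/(s+2)^4} = t^3·e^(-2t)

Final answer: t^3·e^(-2t)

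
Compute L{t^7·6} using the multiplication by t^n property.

L{6} = 6/s. d^1/ds^1[1/s] = -1/s². d^2/ds^2[1/s] = 2/s^3. d^3/ds^3[1/s] = -6/s^4. d^4/ds^4[1/s] = 24/s^5. d^5/ds^5[1/s] = -120/s^6. d^6/ds^6[1/s] = 720/s^7. d^7/ds^7[1/s] = -5040/s^8. So L{t^7} = (-1)^{7}·-5040/s^8 = 5040/s^8. Then L{t^7·6} = 6·5040/s^8 = 30240/s^8

Final answer: 30240/s^8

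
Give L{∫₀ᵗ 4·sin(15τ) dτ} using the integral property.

L{∫₀ᵗ f(τ)dτ} = F(s)/s with F(s) = 60/(s² + 225), so the result is (60/(s² + 225))/s = 60/(s(s² + 225))

Final answer: 60/(s(s² + 225))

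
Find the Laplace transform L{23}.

L{23} = 23 · L{1} = 23/s

Final answer: 23/s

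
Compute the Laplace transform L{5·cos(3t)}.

L{cos(ωt)} = s/(s² + ω²), so L{cos(3t)} = s/(s² + 9). Then L{5·cos(3t)} = 5·s/(s² + 9) = 5s/(s² + 9)

Final answer: 5s/(s² + 9)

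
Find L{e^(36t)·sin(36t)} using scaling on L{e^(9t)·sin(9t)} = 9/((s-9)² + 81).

Scaling with a=4: L{e^(36t)·sin(36t)} = (1/4) · 9/((s/4-9)² + 81). Simplifying: 36/((s-36)² + 1296)

Final answer: 36/((s-36)² + 1296)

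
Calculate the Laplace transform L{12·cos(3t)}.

L{cos(ωt)} = s/(s² + ω²), so L{cos(3t)} = s/(s² + 9). Then L{12·cos(3t)} = 12·s/(s² + 9) = 12s/(s² + 9)

Final answer: 12s/(s² + 9)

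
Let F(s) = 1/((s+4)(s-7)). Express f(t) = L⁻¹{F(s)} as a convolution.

1/((s+4)(s-7)) = (1/(s+4))·(1/(s-7)) = L{e^(-4t)}·L{e^(7t)}. So f(t) = e^(-4t)*e^(7t) = ∫₀ᵗ e^(-4τ)·e^(7(t-τ)) dτ

Final answer: ∫₀ᵗ e^(-4τ)·e^(7(t-τ)) dτ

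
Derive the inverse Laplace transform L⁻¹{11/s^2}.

L⁻¹{n!/s^(n+1)} = t^n with n=1. So L⁻¹{1/s^2} = t, and L⁻¹{11/s^2} = (11/1)·t = 11·t

Final answer: 11·t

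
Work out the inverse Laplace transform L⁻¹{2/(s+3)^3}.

L⁻¹{n!/(s-a)^(n+1)} = t^n·e^(at) with n=2, a=-3. So L⁻¹{2/(s+3)^3} = t^2·e^(-3t)

Final answer: t^2·e^(-3t)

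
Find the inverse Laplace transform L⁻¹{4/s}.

L⁻¹{c/s} = c, so L⁻¹{4/s} = 4

Final answer: 4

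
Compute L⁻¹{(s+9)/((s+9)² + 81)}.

Using frequency shift: L⁻¹{(s-a)/((s-a)² + b²)} = e^(at)cos(bt). Here a=-9, b=9

Final answer: e^(-9t)·cos(9t)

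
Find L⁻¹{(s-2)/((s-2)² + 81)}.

Using frequency shift: L⁻¹{(s-a)/((s-a)² + b²)} = e^(at)cos(bt). Here a=2, b=9

Final answer: e^(2t)·cos(9t)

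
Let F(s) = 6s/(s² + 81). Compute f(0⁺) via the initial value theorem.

f(0⁺) = lim_{s→∞} s·6s/(s² + 81) = lim_{s→∞} 6s²/(s² + 81) = 6

Final answer: 6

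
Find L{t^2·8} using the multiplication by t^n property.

L{8} = 8/s. d^1/ds^1[1/s] = -1/s². d^2/ds^2[1/s] = 2/s^3. So L{t^2} = (-1)^{2}·2/s^3 = 2/s^3. Then L{t^2·8} = 8·2/s^3 = 16/s^3

Final answer: 16/s^3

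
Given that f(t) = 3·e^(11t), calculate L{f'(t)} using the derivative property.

f(0) = 3, F(s) = 3/(s-11). L{f'(t)} = s·F(s) - f(0) = 3s/(s-11) - 3 = (3s - 3(s-11))/(s-11) = 33/(s-11)

Final answer: 33/(s-11)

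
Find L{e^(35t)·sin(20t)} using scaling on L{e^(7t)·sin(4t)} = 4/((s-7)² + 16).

Scaling with a=5: L{e^(35t)·sin(20t)} = (1/5) · 4/((s/5-7)² + 16). Simplifying: 20/((s-35)² + 400)

Final answer: 20/((s-35)² + 400)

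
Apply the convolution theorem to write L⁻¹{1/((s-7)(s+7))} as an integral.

1/((s-7)(s+7)) = (1/(s-7))·(1/(s+7)) = L{e^(7t)}·L{e^(-7t)}. So f(t) = e^(7t)*e^(-7t) = ∫₀ᵗ e^(7τ)·e^(-7(t-τ)) dτ

Final answer: ∫₀ᵗ e^(7τ)·e^(-7(t-τ)) dτ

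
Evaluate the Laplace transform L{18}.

L{18} = 18 · L{1} = 18/s

Final answer: 18/s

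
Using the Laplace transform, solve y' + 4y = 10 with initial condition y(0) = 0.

sY + 4Y = 10/s. Y = 10/(s(s+4)). Partial fractions: Y = 5/2/s - 5/2/(s+4)

Final answer: y(t) = 5/2(1 - e^(-4t))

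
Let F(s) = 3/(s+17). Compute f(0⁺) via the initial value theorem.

f(0⁺) = lim_{s→∞} s·3/(s+17) = lim_{s→∞} 3s/(s+17) = 3

Final answer: 3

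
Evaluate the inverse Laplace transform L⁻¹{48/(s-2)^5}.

L⁻¹{n!/(s-a)^(n+1)} = t^n·e^(at) with n=4, a=2. So L⁻¹{24/(s-2)^5} = t^4·e^(2t), and L⁻¹{48/(s-2)^5} = (48/24)·t^4·e^(2t) = 2·t^4·e^(2t)

Final answer: 2·t^4·e^(2t)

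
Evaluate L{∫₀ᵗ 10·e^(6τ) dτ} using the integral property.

L{∫₀ᵗ f(τ)dτ} = F(s)/s with F(s) = 10/(s-6), so L{∫₀ᵗ 10·e^(6τ) dτ} = 10/(s(s-6))

Final answer: 10/(s(s-6))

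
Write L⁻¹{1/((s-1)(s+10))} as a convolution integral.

1/((s-1)(s+10)) = (1/(s-1))·(1/(s+10)) = L{e^t}·L{e^(-10t)}. So f(t) = e^t*e^(-10t) = ∫₀ᵗ e^(τ)·e^(-10(t-τ)) dτ

Final answer: ∫₀ᵗ e^(τ)·e^(-10(t-τ)) dτ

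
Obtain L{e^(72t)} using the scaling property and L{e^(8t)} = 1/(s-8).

Using L{f(at)} = (1/a)F(s/a) with a=9 and f(t) = e^(8t): L{e^(72t)} = (1/9) · 1/((s/9)-8) = (1/9) · 9/(s-72) = 1/(s-72)

Final answer: 1/(s-72)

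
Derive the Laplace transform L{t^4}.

L{t^n} = n!/s^(n+1), so L{t^4} = 24/s^5

Final answer: 24/s^5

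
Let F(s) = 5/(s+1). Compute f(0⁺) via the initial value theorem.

f(0⁺) = lim_{s→∞} s·5/(s+1) = lim_{s→∞} 5s/(s+1) = 5

Final answer: 5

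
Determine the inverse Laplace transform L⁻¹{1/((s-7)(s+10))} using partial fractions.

Decompose: A/(s-7) + B/(s+10). A = 1/17, B = -1/17. f(t) = (e^(7t) - e^(-10t))/17

Final answer: (e^(7t) - e^(-10t))/17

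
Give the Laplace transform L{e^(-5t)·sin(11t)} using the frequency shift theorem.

Frequency shift: L{e^(at)f(t)} = F(s-a). L{e^(-5t)·sin(11t)} = 11/((s+5)² + 121)

Final answer: 11/((s+5)² + 121)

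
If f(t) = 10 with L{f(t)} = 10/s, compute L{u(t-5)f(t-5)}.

Time shift theorem: L{u(t-a)f(t-a)} = e^(-as)F(s). Here a=5, F(s) = 10/s, so L{u(t-5)f(t-5)} = e^(-5s)·10/s

Final answer: e^(-5s)·10/s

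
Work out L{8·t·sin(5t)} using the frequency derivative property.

L{sin(5t)} = 5/(s² + 25). By L{t·f(t)} = -F'(s): -d/ds[5/(s² + 25)] = -(5)·(-2s)/(s² + 25)² = 10s/(s² + 25)². Then L{8·t·sin(5t)} = 8·10s/(s² + 25)² = 80s/(s² + 25)²

Final answer: 80s/(s² + 25)²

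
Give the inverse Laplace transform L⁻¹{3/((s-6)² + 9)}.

Using frequency shift, L⁻¹{3/((s-6)² + 9)} = e^(6t)·sin(3t)

Final answer: e^(6t)·sin(3t)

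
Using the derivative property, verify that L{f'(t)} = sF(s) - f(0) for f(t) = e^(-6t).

f'(t) = -6e^(-6t). Direct: L{f'(t)} = -6/(s+6). Property: s·1/(s+6) - 1 = (s - (s+6))/(s+6) = -6/(s+6). ✓

Final answer: -6/(s+6)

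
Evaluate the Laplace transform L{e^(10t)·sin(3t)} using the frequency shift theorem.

Frequency shift: L{e^(at)f(t)} = F(s-a). L{e^(10t)·sin(3t)} = 3/((s-10)² + 9)

Final answer: 3/((s-10)² + 9)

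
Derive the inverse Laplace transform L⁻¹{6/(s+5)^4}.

L⁻¹{n!/(s-a)^(n+1)} = t^n·e^(at), so L⁻¹{6/(s+5)^4} = t^3·e^(-5t)

Final answer: t^3·e^(-5t)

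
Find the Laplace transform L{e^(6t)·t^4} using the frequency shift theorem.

L{e^(at)·t^n} = n!/(s-a)^(n+1), so L{e^(6t)·t^4} = 24/(s-6)^5

Final answer: 24/(s-6)^5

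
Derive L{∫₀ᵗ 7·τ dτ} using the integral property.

L{∫₀ᵗ f(τ)dτ} = F(s)/s with f(t) = 7t. F(s) = 7/s^2, so L{∫₀ᵗ 7·τ dτ} = (7/s^2)/s = 7/s^3. (Check: ∫₀ᵗ 7·τ dτ = 7t^2/2.)

Final answer: 7/s^3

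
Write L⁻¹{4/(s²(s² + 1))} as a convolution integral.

4/(s²(s² + 1)) = (1/s²)·(4/(s² + 1)) = L{t}·L{4·sin(t)}. So f(t) = t*(4·sin(t)) = ∫₀ᵗ 4τ·sin((t-τ)) dτ

Final answer: ∫₀ᵗ 4τ·sin((t-τ)) dτ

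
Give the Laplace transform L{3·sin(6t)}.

L{sin(ωt)} = ω/(s² + ω²), so L{sin(6t)} = 6/(s² + 36). Then L{3·sin(6t)} = 3·6/(s² + 36) = 18/(s² + 36)

Final answer: 18/(s² + 36)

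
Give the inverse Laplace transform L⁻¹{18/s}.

L⁻¹{c/s} = c, so L⁻¹{18/s} = 18

Final answer: 18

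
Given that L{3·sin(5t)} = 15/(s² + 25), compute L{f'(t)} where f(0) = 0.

L{f'(t)} = s·F(s) - f(0) = s·15/(s² + 25) - 0 = 15s/(s² + 25)

Final answer: 15s/(s² + 25)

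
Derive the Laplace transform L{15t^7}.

L{15t^7} = 15 · L{t^7} = 15 · 5040/s^8 = 75600/s^8

Final answer: 75600/s^8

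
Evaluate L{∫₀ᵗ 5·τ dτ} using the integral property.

L{∫₀ᵗ f(τ)dτ} = F(s)/s with f(t) = 5t. F(s) = 5/s^2, so L{∫₀ᵗ 5·τ dτ} = (5/s^2)/s = 5/s^3. (Check: ∫₀ᵗ 5·τ dτ = 5t^2/2.)

Final answer: 5/s^3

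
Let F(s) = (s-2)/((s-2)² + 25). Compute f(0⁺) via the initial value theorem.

f(0⁺) = lim_{s→∞} sF(s) = lim_{s→∞} s(s-2)/((s-2)² + 25) = 1

Final answer: 1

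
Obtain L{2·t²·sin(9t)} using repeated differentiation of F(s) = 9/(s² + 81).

F(s) = 9/(s² + 81). F'(s) = -18s/(s² + 81)². F''(s) = -18(81 - 3s²)/(s² + 81)³ = (54s² - 1458)/(s² + 81)³. So L{t²·sin(9t)} = (-1)² F''(s) = (54s² - 1458)/(s² + 81)³. Then L{2·t²·sin(9t)} = 2·(54s² - 1458)/(s² + 81)³ = (108s² - 2916)/(s² + 81)³

Final answer: (108s² - 2916)/(s² + 81)³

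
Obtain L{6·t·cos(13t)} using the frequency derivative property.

L{cos(13t)} = s/(s² + 169). Derivative: d/ds[s/(s² + 169)] = [(s² + 169) - s·2s]/(s² + 169)² = (169 - s²)/(s² + 169)². So L{t·cos(13t)} = -F'(s) = (s² - 169)/(s² + 169)². Then L{6·t·cos(13t)} = 6·(s² - 169)/(s² + 169)²

Final answer: 6·(s² - 169)/(s² + 169)²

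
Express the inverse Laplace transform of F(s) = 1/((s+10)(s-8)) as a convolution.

1/((s+10)(s-8)) = (1/(s+10))·(1/(s-8)) = L{e^(-10t)}·L{e^(8t)}. So f(t) = e^(-10t)*e^(8t) = ∫₀ᵗ e^(-10τ)·e^(8(t-τ)) dτ

Final answer: ∫₀ᵗ e^(-10τ)·e^(8(t-τ)) dτ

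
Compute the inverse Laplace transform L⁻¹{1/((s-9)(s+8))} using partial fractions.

Decompose: A/(s-9) + B/(s+8). A = 1/17, B = -1/17. f(t) = (e^(9t) - e^(-8t))/17

Final answer: (e^(9t) - e^(-8t))/17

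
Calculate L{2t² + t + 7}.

L{2t² + t + 7} = 2·2/s³ + 1/s² + 7/s = 4/s³ + 1/s² + 7/s

Final answer: 4/s³ + 1/s² + 7/s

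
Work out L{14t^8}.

L{t^n} = n!/s^(n+1). So L{14t^8} = 14·8!/s^9 = 564480/s^9

Final answer: 564480/s^9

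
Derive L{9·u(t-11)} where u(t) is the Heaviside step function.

L{u(t-a)} = e^(-as)/s. Here a=11, so L{u(t-11)} = e^(-11s)/s, and L{9·u(t-11)} = 9·e^(-11s)/s

Final answer: 9·e^(-11s)/s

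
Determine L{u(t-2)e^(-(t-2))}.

u(t-a)f(t-a) with f(t)=e^(-t). L{e^(-t)} = 1/(s+1). By time shift: e^(-2s)/(s+1)

Final answer: e^(-2s)/(s+1)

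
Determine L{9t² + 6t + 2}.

L{9t² + 6t + 2} = 9·2/s³ + 6/s² + 2/s = 18/s³ + 6/s² + 2/s

Final answer: 18/s³ + 6/s² + 2/s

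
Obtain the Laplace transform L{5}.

L{5} = 5 · L{1} = 5/s

Final answer: 5/s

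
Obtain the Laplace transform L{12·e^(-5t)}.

L{e^(at)} = 1/(s-a), so L{e^(-5t)} = 1/(s+5). Then L{12·e^(-5t)} = 12/(s+5)

Final answer: 12/(s+5)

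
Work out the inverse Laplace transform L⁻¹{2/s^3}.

L⁻¹{n!/s^(n+1)} = t^n with n=2. So L⁻¹{2/s^3} = t^2

Final answer: t^2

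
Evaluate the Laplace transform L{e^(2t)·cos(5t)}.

L{e^(at)·cos(ωt)} = (s-a)/((s-a)² + ω²), so L{e^(2t)·cos(5t)} = (s-2)/((s-2)² + 25)

Final answer: (s-2)/((s-2)² + 25)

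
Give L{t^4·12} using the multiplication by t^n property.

L{12} = 12/s. d^1/ds^1[1/s] = -1/s². d^2/ds^2[1/s] = 2/s^3. d^3/ds^3[1/s] = -6/s^4. d^4/ds^4[1/s] = 24/s^5. So L{t^4} = (-1)^{4}·24/s^5 = 24/s^5. Then L{t^4·12} = 12·24/s^5 = 288/s^5

Final answer: 288/s^5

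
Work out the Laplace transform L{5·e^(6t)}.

L{e^(at)} = 1/(s-a), so L{e^(6t)} = 1/(s-6). Then L{5·e^(6t)} = 5/(s-6)

Final answer: 5/(s-6)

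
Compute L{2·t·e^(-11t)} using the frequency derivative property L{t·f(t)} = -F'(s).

L{e^(-11t)} = 1/(s+11). By frequency derivative: L{t·e^(-11t)} = -d/ds[1/(s+11)] = -(-1)/(s+11)² = 1/(s+11)². Then L{2·t·e^(-11t)} = 2·1/(s+11)² = 2/(s+11)²

Final answer: 2/(s+11)²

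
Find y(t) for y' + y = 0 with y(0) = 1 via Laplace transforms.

L{y'} + L{y} = 0. sY - 1 + Y = 0. Y(s+1) = 1. Y = 1/(s+1)

Final answer: y(t) = e^(-t)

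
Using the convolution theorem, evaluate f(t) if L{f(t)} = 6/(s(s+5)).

6/(s(s+5)) = (6/s)·(1/(s+5)) = L{6}·L{e^(-5t)}. By convolution, f(t) = 6*e^(-5t) = ∫₀ᵗ 6·e^(-5τ) dτ = 6·(1 - e^(-5t))/5

Final answer: 6·(1 - e^(-5t))/5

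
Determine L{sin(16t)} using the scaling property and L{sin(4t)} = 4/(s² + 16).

Using L{f(at)} = (1/a)F(s/a) with a=4: L{sin(16t)} = (1/4) · 4/((s/4)² + 16) = (1/4) · 4·16/(s² + 256) = 16/(s² + 256)

Final answer: 16/(s² + 256)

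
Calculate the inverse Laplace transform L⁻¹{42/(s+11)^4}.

L⁻¹{n!/(s-a)^(n+1)} = t^n·e^(at) with n=3, a=-11. So L⁻¹{6/(s+11)^4} = t^3·e^(-11t), and L⁻¹{42/(s+11)^4} = (42/6)·t^3·e^(-11t) = 7·t^3·e^(-11t)

Final answer: 7·t^3·e^(-11t)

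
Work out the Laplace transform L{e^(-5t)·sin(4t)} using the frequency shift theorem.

Frequency shift: L{e^(at)f(t)} = F(s-a). L{e^(-5t)·sin(4t)} = 4/((s+5)² + 16)

Final answer: 4/((s+5)² + 16)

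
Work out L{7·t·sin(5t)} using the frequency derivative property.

L{sin(5t)} = 5/(s² + 25). By L{t·f(t)} = -F'(s): -d/ds[5/(s² + 25)] = -(5)·(-2s)/(s² + 25)² = 10s/(s² + 25)². Then L{7·t·sin(5t)} = 7·10s/(s² + 25)² = 70s/(s² + 25)²

Final answer: 70s/(s² + 25)²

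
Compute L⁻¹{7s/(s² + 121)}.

This is the form c·s/(s² + a²) with a = 11, c = 7. L⁻¹ = 7·cos(11t)

Final answer: 7·cos(11t)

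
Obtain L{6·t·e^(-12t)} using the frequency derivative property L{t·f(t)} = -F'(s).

L{e^(-12t)} = 1/(s+12). By frequency derivative: L{t·e^(-12t)} = -d/ds[1/(s+12)] = -(-1)/(s+12)² = 1/(s+12)². Then L{6·t·e^(-12t)} = 6·1/(s+12)² = 6/(s+12)²

Final answer: 6/(s+12)²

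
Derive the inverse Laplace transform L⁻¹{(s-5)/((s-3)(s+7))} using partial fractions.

Using partial fractions, f(t) = (-2e^(3t) + 12e^(-7t))/10

Final answer: (-2e^(3t) + 12e^(-7t))/10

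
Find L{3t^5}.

L{t^n} = n!/s^(n+1). So L{3t^5} = 3·5!/s^6 = 360/s^6

Final answer: 360/s^6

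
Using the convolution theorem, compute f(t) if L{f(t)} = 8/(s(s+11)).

8/(s(s+11)) = (8/s)·(1/(s+11)) = L{8}·L{e^(-11t)}. By convolution, f(t) = 8*e^(-11t) = ∫₀ᵗ 8·e^(-11τ) dτ = 8·(1 - e^(-11t))/11

Final answer: 8·(1 - e^(-11t))/11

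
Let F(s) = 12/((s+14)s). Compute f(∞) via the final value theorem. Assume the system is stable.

f(∞) = lim_{s→0} sF(s) = lim_{s→0} 12/(s+14) = 6/7

Final answer: 6/7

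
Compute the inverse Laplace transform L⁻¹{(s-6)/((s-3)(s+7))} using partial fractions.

Using partial fractions, f(t) = (-3e^(3t) + 13e^(-7t))/10

Final answer: (-3e^(3t) + 13e^(-7t))/10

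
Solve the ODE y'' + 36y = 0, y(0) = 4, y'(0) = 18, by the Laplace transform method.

L{y''} + 36L{y} = 0. s²Y - 4s - 18 + 36Y = 0. Y(s² + 36) = 4s + 18. Y = (4s + 18)/(s² + 36). Inverting: y(t) = 4cos(6t) + 3sin(6t)

Final answer: y(t) = 4cos(6t) + 3sin(6t)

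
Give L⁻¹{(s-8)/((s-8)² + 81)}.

Using frequency shift: L⁻¹{(s-a)/((s-a)² + b²)} = e^(at)cos(bt). Here a=8, b=9

Final answer: e^(8t)·cos(9t)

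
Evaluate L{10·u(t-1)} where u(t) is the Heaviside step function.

L{u(t-a)} = e^(-as)/s. Here a=1, so L{u(t-1)} = e^(-s)/s, and L{10·u(t-1)} = 10·e^(-s)/s

Final answer: 10·e^(-s)/s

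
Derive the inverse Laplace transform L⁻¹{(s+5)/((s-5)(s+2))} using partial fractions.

Using partial fractions, f(t) = (10e^(5t) - 3e^(-2t))/7

Final answer: (10e^(5t) - 3e^(-2t))/7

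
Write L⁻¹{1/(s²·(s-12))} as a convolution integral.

1/(s²·(s-12)) = (1/s^2)·(1/(s-12)) = L{t}·L{e^(12t)}. So f(t) = t*e^(12t) = ∫₀ᵗ τ·e^(12(t-τ)) dτ

Final answer: ∫₀ᵗ τ·e^(12(t-τ)) dτ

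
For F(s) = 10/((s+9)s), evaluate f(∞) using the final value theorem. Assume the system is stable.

f(∞) = lim_{s→0} sF(s) = lim_{s→0} 10/(s+9) = 10/9

Final answer: 10/9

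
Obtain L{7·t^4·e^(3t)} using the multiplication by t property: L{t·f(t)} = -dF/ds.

Using L{t^n·e^(at)} = n!/(s-a)^(n+1), L{t^4·e^(3t)} = 24/(s-3)^5, so L{7·t^4·e^(3t)} = 7·24/(s-3)^5 = 168/(s-3)^5

Final answer: 168/(s-3)^5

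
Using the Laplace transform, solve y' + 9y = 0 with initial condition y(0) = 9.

L{y'} + 9L{y} = 0. sY - 9 + 9Y = 0. Y(s+9) = 9. Y = 9/(s+9)

Final answer: y(t) = 9e^(-9t)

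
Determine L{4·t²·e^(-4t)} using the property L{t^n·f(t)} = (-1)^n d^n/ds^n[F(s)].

L{e^(-4t)} = 1/(s+4). d/ds[1/(s+4)] = -1/(s+4)². d²/ds²[1/(s+4)] = 2/(s+4)³. So L{t²·e^(-4t)} = (-1)² · 2/(s+4)³ = 2/(s+4)³. Then L{4·t²·e^(-4t)} = 4·2/(s+4)³ = 8/(s+4)³

Final answer: 8/(s+4)³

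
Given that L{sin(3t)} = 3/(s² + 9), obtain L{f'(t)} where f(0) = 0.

L{f'(t)} = s·F(s) - f(0) = s·3/(s² + 9) - 0 = 3s/(s² + 9)

Final answer: 3s/(s² + 9)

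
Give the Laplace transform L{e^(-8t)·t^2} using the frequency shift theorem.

L{e^(at)·t^n} = n!/(s-a)^(n+1), so L{e^(-8t)·t^2} = 2/(s+8)^3

Final answer: 2/(s+8)^3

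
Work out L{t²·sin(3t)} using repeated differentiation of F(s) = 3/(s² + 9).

F(s) = 3/(s² + 9). F'(s) = -6s/(s² + 9)². F''(s) = -6(9 - 3s²)/(s² + 9)³ = (18s² - 54)/(s² + 9)³. So L{t²·sin(3t)} = (-1)² F''(s) = (18s² - 54)/(s² + 9)³

Final answer: (18s² - 54)/(s² + 9)³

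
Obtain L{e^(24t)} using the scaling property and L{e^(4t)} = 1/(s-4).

Using L{f(at)} = (1/a)F(s/a) with a=6 and f(t) = e^(4t): L{e^(24t)} = (1/6) · 1/((s/6)-4) = (1/6) · 6/(s-24) = 1/(s-24)

Final answer: 1/(s-24)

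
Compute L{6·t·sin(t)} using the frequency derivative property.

L{sin(t)} = 1/(s² + 1). By L{t·f(t)} = -F'(s): -d/ds[1/(s² + 1)] = -(1)·(-2s)/(s² + 1)² = 2s/(s² + 1)². Then L{6·t·sin(t)} = 6·2s/(s² + 1)² = 12s/(s² + 1)²

Final answer: 12s/(s² + 1)²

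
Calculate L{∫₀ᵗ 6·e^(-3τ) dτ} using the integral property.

L{∫₀ᵗ f(τ)dτ} = F(s)/s with F(s) = 6/(s+3), so L{∫₀ᵗ 6·e^(-3τ) dτ} = 6/(s(s+3))

Final answer: 6/(s(s+3))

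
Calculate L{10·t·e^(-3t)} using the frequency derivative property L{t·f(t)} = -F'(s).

L{e^(-3t)} = 1/(s+3). By frequency derivative: L{t·e^(-3t)} = -d/ds[1/(s+3)] = -(-1)/(s+3)² = 1/(s+3)². Then L{10·t·e^(-3t)} = 10·1/(s+3)² = 10/(s+3)²

Final answer: 10/(s+3)²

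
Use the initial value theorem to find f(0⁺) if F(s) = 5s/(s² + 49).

f(0⁺) = lim_{s→∞} s·5s/(s² + 49) = lim_{s→∞} 5s²/(s² + 49) = 5

Final answer: 5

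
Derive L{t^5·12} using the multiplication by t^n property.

L{12} = 12/s. d^1/ds^1[1/s] = -1/s². d^2/ds^2[1/s] = 2/s^3. d^3/ds^3[1/s] = -6/s^4. d^4/ds^4[1/s] = 24/s^5. d^5/ds^5[1/s] = -120/s^6. So L{t^5} = (-1)^{5}·-120/s^6 = 120/s^6. Then L{t^5·12} = 12·120/s^6 = 1440/s^6

Final answer: 1440/s^6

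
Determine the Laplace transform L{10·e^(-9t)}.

L{e^(at)} = 1/(s-a), so L{e^(-9t)} = 1/(s+9). Then L{10·e^(-9t)} = 10/(s+9)

Final answer: 10/(s+9)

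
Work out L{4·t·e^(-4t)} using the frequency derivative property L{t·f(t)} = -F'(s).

L{e^(-4t)} = 1/(s+4). By frequency derivative: L{t·e^(-4t)} = -d/ds[1/(s+4)] = -(-1)/(s+4)² = 1/(s+4)². Then L{4·t·e^(-4t)} = 4·1/(s+4)² = 4/(s+4)²

Final answer: 4/(s+4)²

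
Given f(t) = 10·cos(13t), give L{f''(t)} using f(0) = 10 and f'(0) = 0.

F(s) = 10s/(s² + 169). L{f''(t)} = s²F(s) - sf(0) - f'(0) = 10s³/(s² + 169) - 10s = (10s³ - 10s(s² + 169))/(s² + 169) = -1690s/(s² + 169)

Final answer: -1690s/(s² + 169)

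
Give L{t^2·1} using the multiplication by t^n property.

L{1} = 1/s. d^1/ds^1[1/s] = -1/s². d^2/ds^2[1/s] = 2/s^3. So L{t^2} = (-1)^{2}·2/s^3 = 2/s^3

Final answer: 2/s^3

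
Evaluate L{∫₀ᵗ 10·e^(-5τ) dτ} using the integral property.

L{∫₀ᵗ f(τ)dτ} = F(s)/s with F(s) = 10/(s+5), so L{∫₀ᵗ 10·e^(-5τ) dτ} = 10/(s(s+5))

Final answer: 10/(s(s+5))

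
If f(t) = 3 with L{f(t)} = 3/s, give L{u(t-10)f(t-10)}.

Time shift theorem: L{u(t-a)f(t-a)} = e^(-as)F(s). Here a=10, F(s) = 3/s, so L{u(t-10)f(t-10)} = e^(-10s)·3/s

Final answer: e^(-10s)·3/s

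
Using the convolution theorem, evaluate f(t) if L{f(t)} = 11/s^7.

11/s^7 = (11/s)·(1/s^6) = L{11}·L{t^5/120}. By convolution, f(t) = 11*t^5/120 = ∫₀ᵗ 11·τ^5/120 dτ = 11·t^6/720

Final answer: 11·t^6/720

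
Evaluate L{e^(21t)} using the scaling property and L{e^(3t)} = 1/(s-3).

Using L{f(at)} = (1/a)F(s/a) with a=7 and f(t) = e^(3t): L{e^(21t)} = (1/7) · 1/((s/7)-3) = (1/7) · 7/(s-21) = 1/(s-21)

Final answer: 1/(s-21)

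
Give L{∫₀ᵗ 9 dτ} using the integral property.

L{∫₀ᵗ f(τ)dτ} = F(s)/s with f(t) = 9. F(s) = 9/s, so L{∫₀ᵗ 9 dτ} = (9/s)/s = 9/s². (Check: ∫₀ᵗ 9 dτ = 9t.)

Final answer: 9/s²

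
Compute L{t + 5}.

L{t + 5} = L{t} + 5·L{1} = 1/s² + 5/s

Final answer: 1/s² + 5/s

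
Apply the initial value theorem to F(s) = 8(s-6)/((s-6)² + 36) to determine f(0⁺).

f(0⁺) = lim_{s→∞} sF(s) = lim_{s→∞} 8s(s-6)/((s-6)² + 36) = 8

Final answer: 8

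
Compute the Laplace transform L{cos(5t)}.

L{cos(ωt)} = s/(s² + ω²), so L{cos(5t)} = s/(s² + 25)

Final answer: s/(s² + 25)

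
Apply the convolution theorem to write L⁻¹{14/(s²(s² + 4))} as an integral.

14/(s²(s² + 4)) = (1/s²)·(14/(s² + 4)) = L{t}·L{7·sin(2t)}. So f(t) = t*(7·sin(2t)) = ∫₀ᵗ 7τ·sin(2(t-τ)) dτ

Final answer: ∫₀ᵗ 7τ·sin(2(t-τ)) dτ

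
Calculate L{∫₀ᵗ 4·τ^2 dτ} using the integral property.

L{∫₀ᵗ f(τ)dτ} = F(s)/s with f(t) = 4t^2. F(s) = 8/s^3, so L{∫₀ᵗ 4·τ^2 dτ} = (8/s^3)/s = 8/s^4. (Check: ∫₀ᵗ 4·τ^2 dτ = 4t^3/3.)

Final answer: 8/s^4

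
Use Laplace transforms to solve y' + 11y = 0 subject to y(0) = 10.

L{y'} + 11L{y} = 0. sY - 10 + 11Y = 0. Y(s+11) = 10. Y = 10/(s+11)

Final answer: y(t) = 10e^(-11t)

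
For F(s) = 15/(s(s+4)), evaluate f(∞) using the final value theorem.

f(∞) = lim_{s→0} s·15/(s(s+4)) = lim_{s→0} 15/(s+4) = 15/4 = 15/4

Final answer: 15/4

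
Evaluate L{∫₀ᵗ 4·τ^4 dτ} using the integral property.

L{∫₀ᵗ f(τ)dτ} = F(s)/s with f(t) = 4t^4. F(s) = 96/s^5, so L{∫₀ᵗ 4·τ^4 dτ} = (96/s^5)/s = 96/s^6. (Check: ∫₀ᵗ 4·τ^4 dτ = 4t^5/5.)

Final answer: 96/s^6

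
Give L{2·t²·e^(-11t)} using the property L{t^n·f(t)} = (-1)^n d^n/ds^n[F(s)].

L{e^(-11t)} = 1/(s+11). d/ds[1/(s+11)] = -1/(s+11)². d²/ds²[1/(s+11)] = 2/(s+11)³. So L{t²·e^(-11t)} = (-1)² · 2/(s+11)³ = 2/(s+11)³. Then L{2·t²·e^(-11t)} = 2·2/(s+11)³ = 4/(s+11)³

Final answer: 4/(s+11)³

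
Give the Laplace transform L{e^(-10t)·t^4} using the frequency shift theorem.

L{e^(at)·t^n} = n!/(s-a)^(n+1), so L{e^(-10t)·t^4} = 24/(s+10)^5

Final answer: 24/(s+10)^5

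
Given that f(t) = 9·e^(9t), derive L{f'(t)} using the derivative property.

f(0) = 9, F(s) = 9/(s-9). L{f'(t)} = s·F(s) - f(0) = 9s/(s-9) - 9 = (9s - 9(s-9))/(s-9) = 81/(s-9)

Final answer: 81/(s-9)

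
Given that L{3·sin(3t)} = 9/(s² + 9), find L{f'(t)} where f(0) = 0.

L{f'(t)} = s·F(s) - f(0) = s·9/(s² + 9) - 0 = 9s/(s² + 9)

Final answer: 9s/(s² + 9)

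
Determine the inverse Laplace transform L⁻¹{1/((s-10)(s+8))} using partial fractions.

Decompose: A/(s-10) + B/(s+8). A = 1/18, B = -1/18. f(t) = (e^(10t) - e^(-8t))/18

Final answer: (e^(10t) - e^(-8t))/18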